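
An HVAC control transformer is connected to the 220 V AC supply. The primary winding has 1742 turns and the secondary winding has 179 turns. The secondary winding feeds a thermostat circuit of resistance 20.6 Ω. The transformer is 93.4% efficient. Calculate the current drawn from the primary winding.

I_p ≈ 0.121 A

V_s = 220 × 179/1742 = 22.606 V.
I_s = V_s/R = 22.606/20.6 = 1.0974 A.
P_out = V_s I_s = 22.606 × 1.0974 = 24.808 W.
P_in = P_out/η = 24.808/0.934 = 26.561 W.
I_p = P_in/V_p = 26.561/220 = 0.121 A.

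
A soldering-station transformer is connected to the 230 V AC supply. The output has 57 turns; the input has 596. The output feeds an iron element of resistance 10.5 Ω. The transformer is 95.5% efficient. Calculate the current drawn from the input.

V_out = 230 × 57/596 = 21.997 V.
I_out = V_out/R = 21.997/10.5 = 2.0949 A.
P_out = V_out I_out = 21.997 × 2.0949 = 46.081 W.
P_in = P_out/η = 46.081/0.955 = 48.253 W.
I_in = P_in/V_in = 48.253/230 = 0.210 A.

I_in ≈ 0.210 A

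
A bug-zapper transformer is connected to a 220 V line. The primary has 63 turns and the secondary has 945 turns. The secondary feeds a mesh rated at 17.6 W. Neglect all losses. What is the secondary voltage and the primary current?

V_s ≈ 3300 V, I_p ≈ 0.0800 A

V_s = V_p × N_s/N_p = 220 × 945/63 = 3300.0 V.
I_s = P/V_s = 17.6/3300.0 = 0.0053333 A.
I_p = I_s × N_s/N_p = 0.0053333 × 945/63 = 0.0800 A.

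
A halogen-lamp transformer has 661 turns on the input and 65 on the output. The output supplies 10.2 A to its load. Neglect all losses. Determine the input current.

For an ideal transformer I_in/I_out = N_out/N_in, so I_in = 10.2 × 65/661 = 1.00 A.

I_in ≈ 1.00 A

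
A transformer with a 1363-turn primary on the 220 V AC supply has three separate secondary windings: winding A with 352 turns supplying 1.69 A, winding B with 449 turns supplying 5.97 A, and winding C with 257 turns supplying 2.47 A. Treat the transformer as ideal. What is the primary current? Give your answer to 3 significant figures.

I_p ≈ 2.87 A

V_A = 220 × 352/1363 = 56.816 V; V_B = 220 × 449/1363 = 72.472 V; V_C = 220 × 257/1363 = 41.482 V.
P_out = V_A I_A + V_B I_B + V_C I_C = 56.816×1.69 + 72.472×5.97 + 41.482×2.47 = 96.019 + 432.66 + 102.46 = 631.14 W.
Ideal ⇒ P_in = P_out, so I_p = P_out/V_p = 631.14/220 = 2.87 A.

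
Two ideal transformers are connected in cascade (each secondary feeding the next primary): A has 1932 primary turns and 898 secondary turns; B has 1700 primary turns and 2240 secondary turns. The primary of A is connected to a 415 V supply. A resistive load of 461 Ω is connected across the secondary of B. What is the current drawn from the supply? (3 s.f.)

Secondary of A: V = 415.00 × 898/1932 = 192.89 V.
Secondary of B: V = 192.89 × 2240/1700 = 254.17 V.
I_load = 254.17/461 = 0.55133 A, so P_out = 254.17 × 0.55133 = 140.13 W.
All ideal ⇒ P_in = P_out, so I_supply = 140.13/415 = 0.338 A.

I_supply ≈ 0.338 A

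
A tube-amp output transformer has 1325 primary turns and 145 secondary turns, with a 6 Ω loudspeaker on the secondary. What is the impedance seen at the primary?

Z_p = (N_p/N_s)² × Z_s = (1325/145)² × 6 = 501 Ω.

Z_p ≈ 501 Ω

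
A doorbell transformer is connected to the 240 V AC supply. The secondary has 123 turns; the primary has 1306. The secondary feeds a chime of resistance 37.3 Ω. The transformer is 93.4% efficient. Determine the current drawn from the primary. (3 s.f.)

V_s = 240 × 123/1306 = 22.603 V.
I_s = V_s/R = 22.603/37.3 = 0.60599 A.
P_out = V_s I_s = 22.603 × 0.60599 = 13.697 W.
P_in = P_out/η = 13.697/0.934 = 14.665 W.
I_p = P_in/V_p = 14.665/240 = 0.0611 A.

I_p ≈ 0.0611 A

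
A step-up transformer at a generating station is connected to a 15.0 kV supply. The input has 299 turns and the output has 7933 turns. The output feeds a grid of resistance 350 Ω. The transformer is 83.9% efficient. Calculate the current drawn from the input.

V_out = 15000 × 7933/299 = 397980 V.
I_out = V_out/R = 397980/350 = 1137.1 A.
P_out = V_out I_out = 397980 × 1137.1 = 4.5253×10^8 W.
P_in = P_out/η = 4.5253×10^8/0.839 = 5.3937×10^8 W.
I_in = P_in/V_in = 5.3937×10^8/15000 = 36000 A.

I_in ≈ 36000 A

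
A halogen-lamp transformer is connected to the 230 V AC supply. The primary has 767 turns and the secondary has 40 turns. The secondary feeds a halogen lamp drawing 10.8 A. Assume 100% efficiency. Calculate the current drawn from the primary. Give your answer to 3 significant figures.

For an ideal transformer I_p N_p = I_s N_s, so I_p = 10.8 × 40/767 = 0.563 A.

I_p ≈ 0.563 A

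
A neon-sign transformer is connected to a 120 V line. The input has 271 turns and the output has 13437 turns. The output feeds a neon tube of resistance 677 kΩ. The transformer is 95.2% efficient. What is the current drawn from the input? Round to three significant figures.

I_in ≈ 0.458 A

V_out = 120 × 13437/271 = 5950.0 V.
I_out = V_out/R = 5950.0/677000 = 0.0087887 A.
P_out = V_out I_out = 5950.0 × 0.0087887 = 52.293 W.
P_in = P_out/η = 52.293/0.952 = 54.929 W.
I_in = P_in/V_in = 54.929/120 = 0.458 A.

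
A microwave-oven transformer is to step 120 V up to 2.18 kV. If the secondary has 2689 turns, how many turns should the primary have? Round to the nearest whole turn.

N_p/N_s = V_p/V_s, so N_p = 2689 × 120/2180 = 148.0 ≈ 148 turns.

N_p = 148 turns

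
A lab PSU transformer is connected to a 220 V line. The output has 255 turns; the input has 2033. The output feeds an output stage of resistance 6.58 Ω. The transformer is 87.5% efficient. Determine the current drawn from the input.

I_in ≈ 0.601 A

V_out = 220 × 255/2033 = 27.595 V.
I_out = V_out/R = 27.595/6.58 = 4.1937 A.
P_out = V_out I_out = 27.595 × 4.1937 = 115.72 W.
P_in = P_out/η = 115.72/0.875 = 132.26 W.
I_in = P_in/V_in = 132.26/220 = 0.601 A.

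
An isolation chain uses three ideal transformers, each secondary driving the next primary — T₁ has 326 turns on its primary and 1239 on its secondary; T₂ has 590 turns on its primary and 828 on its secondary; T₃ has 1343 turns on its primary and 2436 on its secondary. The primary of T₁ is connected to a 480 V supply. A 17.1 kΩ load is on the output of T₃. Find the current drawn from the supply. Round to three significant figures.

After T₁: V = 480.00 × 1239/326 = 1824.3 V.
After T₂: V = 1824.3 × 828/590 = 2560.2 V.
After T₃: V = 2560.2 × 2436/1343 = 4643.8 V.
I_load = 4643.8/17100 = 0.27157 A, so P_out = 4643.8 × 0.27157 = 1261.1 W.
All ideal ⇒ P_in = P_out, so I_supply = 1261.1/480 = 2.63 A.

I_supply ≈ 2.63 A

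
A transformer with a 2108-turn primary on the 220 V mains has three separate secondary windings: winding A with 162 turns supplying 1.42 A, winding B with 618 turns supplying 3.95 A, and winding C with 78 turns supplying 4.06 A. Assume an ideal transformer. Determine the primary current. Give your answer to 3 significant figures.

V_A = 220 × 162/2108 = 16.907 V; V_B = 220 × 618/2108 = 64.497 V; V_C = 220 × 78/2108 = 8.1404 V.
P_out = V_A I_A + V_B I_B + V_C I_C = 16.907×1.42 + 64.497×3.95 + 8.1404×4.06 = 24.008 + 254.76 + 33.050 = 311.82 W.
Ideal ⇒ P_in = P_out, so I_p = P_out/V_p = 311.82/220 = 1.42 A.

I_p ≈ 1.42 A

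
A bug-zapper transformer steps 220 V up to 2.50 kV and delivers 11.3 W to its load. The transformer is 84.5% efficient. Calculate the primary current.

P_in = P_out/η = 11.3/0.845 = 13.373 W.
I_p = P_in/V_p = 13.373/220 = 0.0608 A.

I_p ≈ 0.0608 A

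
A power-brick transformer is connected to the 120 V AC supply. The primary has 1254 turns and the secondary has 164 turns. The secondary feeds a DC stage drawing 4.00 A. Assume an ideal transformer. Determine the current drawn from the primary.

I_p ≈ 0.523 A

For an ideal transformer I_p N_p = I_s N_s, so I_p = 4.00 × 164/1254 = 0.523 A.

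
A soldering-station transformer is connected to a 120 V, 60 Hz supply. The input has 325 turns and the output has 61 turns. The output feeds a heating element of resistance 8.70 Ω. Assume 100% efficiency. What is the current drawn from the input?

V_out = V_in × N_out/N_in = 120 × 61/325 = 22.523 V.
I_out = V_out/R = 22.523/8.70 = 2.5889 A.
For an ideal transformer I_in N_in = I_out N_out, so I_in = 2.5889 × 61/325 = 0.486 A.

I_in ≈ 0.486 A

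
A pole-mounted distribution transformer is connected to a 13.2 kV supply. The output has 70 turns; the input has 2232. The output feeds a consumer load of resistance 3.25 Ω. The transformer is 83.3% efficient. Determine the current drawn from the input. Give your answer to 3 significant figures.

I_in ≈ 4.80 A

V_out = 13200 × 70/2232 = 413.98 V.
I_out = V_out/R = 413.98/3.25 = 127.38 A.
P_out = V_out I_out = 413.98 × 127.38 = 52732 W.
P_in = P_out/η = 52732/0.833 = 63303 W.
I_in = P_in/V_in = 63303/13200 = 4.80 A.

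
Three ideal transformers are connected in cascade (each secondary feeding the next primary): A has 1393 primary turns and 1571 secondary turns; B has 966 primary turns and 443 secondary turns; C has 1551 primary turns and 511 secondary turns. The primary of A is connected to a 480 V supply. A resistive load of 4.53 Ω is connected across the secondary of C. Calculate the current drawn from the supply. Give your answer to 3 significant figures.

I_supply ≈ 3.08 A

After A: V = 480.00 × 1571/1393 = 541.34 V.
After B: V = 541.34 × 443/966 = 248.25 V.
After C: V = 248.25 × 511/1551 = 81.790 V.
I_load = 81.790/4.53 = 18.055 A, so P_out = 81.790 × 18.055 = 1476.7 W.
All ideal ⇒ P_in = P_out, so I_supply = 1476.7/480 = 3.08 A.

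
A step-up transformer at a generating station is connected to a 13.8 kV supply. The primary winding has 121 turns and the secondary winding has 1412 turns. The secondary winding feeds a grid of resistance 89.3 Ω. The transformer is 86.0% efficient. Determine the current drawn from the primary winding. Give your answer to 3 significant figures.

V_s = 13800 × 1412/121 = 161040 V.
I_s = V_s/R = 161040/89.3 = 1803.3 A.
P_out = V_s I_s = 161040 × 1803.3 = 2.9041×10^8 W.
P_in = P_out/η = 2.9041×10^8/0.860 = 3.3768×10^8 W.
I_p = P_in/V_p = 3.3768×10^8/13800 = 24500 A.

I_p ≈ 24500 A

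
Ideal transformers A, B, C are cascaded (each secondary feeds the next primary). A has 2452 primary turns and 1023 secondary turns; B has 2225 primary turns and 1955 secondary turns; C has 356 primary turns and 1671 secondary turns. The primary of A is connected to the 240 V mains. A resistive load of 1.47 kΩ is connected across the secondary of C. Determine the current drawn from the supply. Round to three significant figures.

I_supply ≈ 0.483 A

After A: V = 240.00 × 1023/2452 = 100.13 V.
After B: V = 100.13 × 1955/2225 = 87.980 V.
After C: V = 87.980 × 1671/356 = 412.96 V.
I_load = 412.96/1470 = 0.28093 A, so P_out = 412.96 × 0.28093 = 116.01 W.
All ideal ⇒ P_in = P_out, so I_supply = 116.01/240 = 0.483 A.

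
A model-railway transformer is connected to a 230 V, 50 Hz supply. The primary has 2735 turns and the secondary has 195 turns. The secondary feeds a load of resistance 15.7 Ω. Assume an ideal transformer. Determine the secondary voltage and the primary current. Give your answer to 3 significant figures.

V_s ≈ 16.4 V, I_p ≈ 0.0745 A

V_s = V_p × N_s/N_p = 230 × 195/2735 = 16.399 V.
I_s = V_s/R = 16.399/15.7 = 1.0445 A.
I_p = I_s × N_s/N_p = 1.0445 × 195/2735 = 0.0745 A.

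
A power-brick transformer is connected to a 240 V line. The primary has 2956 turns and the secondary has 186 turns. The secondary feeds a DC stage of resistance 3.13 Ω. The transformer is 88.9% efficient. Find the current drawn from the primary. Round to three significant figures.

V_s = 240 × 186/2956 = 15.101 V.
I_s = V_s/R = 15.101/3.13 = 4.8248 A.
P_out = V_s I_s = 15.101 × 4.8248 = 72.861 W.
P_in = P_out/η = 72.861/0.889 = 81.958 W.
I_p = P_in/V_p = 81.958/240 = 0.341 A.

I_p ≈ 0.341 A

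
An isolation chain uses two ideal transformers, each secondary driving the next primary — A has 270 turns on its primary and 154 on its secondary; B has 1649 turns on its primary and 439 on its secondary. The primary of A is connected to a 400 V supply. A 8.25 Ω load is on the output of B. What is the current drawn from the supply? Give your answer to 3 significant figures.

After A: V = 400.00 × 154/270 = 228.15 V.
After B: V = 228.15 × 439/1649 = 60.738 V.
I_load = 60.738/8.25 = 7.3622 A, so P_out = 60.738 × 7.3622 = 447.16 W.
All ideal ⇒ P_in = P_out, so I_supply = 447.16/400 = 1.12 A.

I_supply ≈ 1.12 A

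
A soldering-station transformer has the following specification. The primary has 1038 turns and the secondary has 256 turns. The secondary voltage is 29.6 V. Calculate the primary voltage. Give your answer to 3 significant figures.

V_p/V_s = N_p/N_s, so V_p = 29.6 × 1038/256 = 120 V.

V_p ≈ 120 V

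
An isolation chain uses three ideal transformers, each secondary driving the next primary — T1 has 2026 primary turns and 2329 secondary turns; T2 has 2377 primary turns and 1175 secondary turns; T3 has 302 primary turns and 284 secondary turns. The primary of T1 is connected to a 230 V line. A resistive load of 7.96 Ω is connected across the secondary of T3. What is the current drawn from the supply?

I_supply ≈ 8.25 A

After T1: V = 230.00 × 2329/2026 = 264.40 V.
After T2: V = 264.40 × 1175/2377 = 130.70 V.
After T3: V = 130.70 × 284/302 = 122.91 V.
I_load = 122.91/7.96 = 15.441 A, so P_out = 122.91 × 15.441 = 1897.8 W.
All ideal ⇒ P_in = P_out, so I_supply = 1897.8/230 = 8.25 A.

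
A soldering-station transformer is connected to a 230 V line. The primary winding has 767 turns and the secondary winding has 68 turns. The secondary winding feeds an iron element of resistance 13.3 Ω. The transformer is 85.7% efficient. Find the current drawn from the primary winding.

I_p ≈ 0.159 A

V_s = 230 × 68/767 = 20.391 V.
I_s = V_s/R = 20.391/13.3 = 1.5332 A.
P_out = V_s I_s = 20.391 × 1.5332 = 31.263 W.
P_in = P_out/η = 31.263/0.857 = 36.480 W.
I_p = P_in/V_p = 36.480/230 = 0.159 A.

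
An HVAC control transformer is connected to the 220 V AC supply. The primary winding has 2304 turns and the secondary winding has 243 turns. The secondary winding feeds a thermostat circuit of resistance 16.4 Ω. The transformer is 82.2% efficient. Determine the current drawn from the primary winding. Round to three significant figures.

V_s = 220 × 243/2304 = 23.203 V.
I_s = V_s/R = 23.203/16.4 = 1.4148 A.
P_out = V_s I_s = 23.203 × 1.4148 = 32.828 W.
P_in = P_out/η = 32.828/0.822 = 39.937 W.
I_p = P_in/V_p = 39.937/220 = 0.182 A.

I_p ≈ 0.182 A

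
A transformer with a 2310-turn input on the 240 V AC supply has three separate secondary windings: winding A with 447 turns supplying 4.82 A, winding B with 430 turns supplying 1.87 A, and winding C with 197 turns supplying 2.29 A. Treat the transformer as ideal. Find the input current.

V_A = 240 × 447/2310 = 46.442 V; V_B = 240 × 430/2310 = 44.675 V; V_C = 240 × 197/2310 = 20.468 V.
P_out = V_A I_A + V_B I_B + V_C I_C = 46.442×4.82 + 44.675×1.87 + 20.468×2.29 = 223.85 + 83.543 + 46.871 = 354.26 W.
Ideal ⇒ P_in = P_out, so I_in = P_out/V_in = 354.26/240 = 1.48 A.

I_in ≈ 1.48 A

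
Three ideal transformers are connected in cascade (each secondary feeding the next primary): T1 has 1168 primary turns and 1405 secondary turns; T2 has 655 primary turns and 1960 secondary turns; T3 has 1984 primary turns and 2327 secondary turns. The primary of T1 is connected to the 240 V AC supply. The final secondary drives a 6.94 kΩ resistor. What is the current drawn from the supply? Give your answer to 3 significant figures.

I_supply ≈ 0.616 A

Secondary of T1: V = 240.00 × 1405/1168 = 288.70 V.
Secondary of T2: V = 288.70 × 1960/655 = 863.89 V.
Secondary of T3: V = 863.89 × 2327/1984 = 1013.2 V.
I_load = 1013.2/6940 = 0.14600 A, so P_out = 1013.2 × 0.14600 = 147.93 W.
All ideal ⇒ P_in = P_out, so I_supply = 147.93/240 = 0.616 A.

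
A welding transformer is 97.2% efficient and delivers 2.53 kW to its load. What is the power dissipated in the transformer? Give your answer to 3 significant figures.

P_loss ≈ 72.9 W

P_in = P_out/η = 2530/0.972 = 2602.88 W.
P_loss = P_in − P_out = 2602.88 − 2530 = 72.9 W.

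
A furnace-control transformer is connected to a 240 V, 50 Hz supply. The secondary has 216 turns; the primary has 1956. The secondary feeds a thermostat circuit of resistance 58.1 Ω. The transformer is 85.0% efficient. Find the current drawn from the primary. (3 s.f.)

V_s = 240 × 216/1956 = 26.503 V.
I_s = V_s/R = 26.503/58.1 = 0.45616 A.
P_out = V_s I_s = 26.503 × 0.45616 = 12.090 W.
P_in = P_out/η = 12.090/0.850 = 14.223 W.
I_p = P_in/V_p = 14.223/240 = 0.0593 A.

I_p ≈ 0.0593 A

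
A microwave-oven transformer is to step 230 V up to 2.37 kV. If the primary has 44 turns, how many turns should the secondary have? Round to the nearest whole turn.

N_s = 453 turns

N_s/N_p = V_s/V_p, so N_s = 44 × 2370/230 = 453.4 ≈ 453 turns.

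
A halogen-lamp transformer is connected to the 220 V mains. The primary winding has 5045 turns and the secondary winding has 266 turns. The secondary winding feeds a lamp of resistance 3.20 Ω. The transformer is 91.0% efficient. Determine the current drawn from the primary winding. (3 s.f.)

V_s = 220 × 266/5045 = 11.600 V.
I_s = V_s/R = 11.600/3.20 = 3.6249 A.
P_out = V_s I_s = 11.600 × 3.6249 = 42.047 W.
P_in = P_out/η = 42.047/0.910 = 46.206 W.
I_p = P_in/V_p = 46.206/220 = 0.210 A.

I_p ≈ 0.210 A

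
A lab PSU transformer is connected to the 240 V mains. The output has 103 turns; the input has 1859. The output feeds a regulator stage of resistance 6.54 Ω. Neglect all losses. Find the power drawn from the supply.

P ≈ 27.0 W

V_out = V_in × N_out/N_in = 240 × 103/1859 = 13.297 V.
I_out = V_out/R = 13.297/6.54 = 2.0333 A.
I_in = I_out × N_out/N_in = 2.0333 × 103/1859 = 0.11265 A.
P = V_in I_in = 240 × 0.11265 = 27.0 W.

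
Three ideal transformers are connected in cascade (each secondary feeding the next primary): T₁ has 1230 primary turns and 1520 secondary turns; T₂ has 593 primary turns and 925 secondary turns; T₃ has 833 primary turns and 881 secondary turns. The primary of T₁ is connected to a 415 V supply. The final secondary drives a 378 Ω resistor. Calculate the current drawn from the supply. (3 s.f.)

I_supply ≈ 4.56 A

After T₁: V = 415.00 × 1520/1230 = 512.85 V.
After T₂: V = 512.85 × 925/593 = 799.97 V.
After T₃: V = 799.97 × 881/833 = 846.07 V.
I_load = 846.07/378 = 2.2383 A, so P_out = 846.07 × 2.2383 = 1893.7 W.
All ideal ⇒ P_in = P_out, so I_supply = 1893.7/415 = 4.56 A.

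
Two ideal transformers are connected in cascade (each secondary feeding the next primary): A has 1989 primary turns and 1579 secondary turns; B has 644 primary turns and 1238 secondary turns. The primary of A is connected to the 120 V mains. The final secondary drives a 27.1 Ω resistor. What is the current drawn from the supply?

Secondary of A: V = 120.00 × 1579/1989 = 95.264 V.
Secondary of B: V = 95.264 × 1238/644 = 183.13 V.
I_load = 183.13/27.1 = 6.7576 A, so P_out = 183.13 × 6.7576 = 1237.5 W.
All ideal ⇒ P_in = P_out, so I_supply = 1237.5/120 = 10.3 A.

I_supply ≈ 10.3 A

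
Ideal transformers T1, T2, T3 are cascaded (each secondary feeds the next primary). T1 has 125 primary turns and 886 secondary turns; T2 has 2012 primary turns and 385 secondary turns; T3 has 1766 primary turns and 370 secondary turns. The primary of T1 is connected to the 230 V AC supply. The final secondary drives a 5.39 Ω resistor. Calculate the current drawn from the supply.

After T1: V = 230.00 × 886/125 = 1630.2 V.
After T2: V = 1630.2 × 385/2012 = 311.95 V.
After T3: V = 311.95 × 370/1766 = 65.357 V.
I_load = 65.357/5.39 = 12.126 A, so P_out = 65.357 × 12.126 = 792.50 W.
All ideal ⇒ P_in = P_out, so I_supply = 792.50/230 = 3.45 A.

I_supply ≈ 3.45 A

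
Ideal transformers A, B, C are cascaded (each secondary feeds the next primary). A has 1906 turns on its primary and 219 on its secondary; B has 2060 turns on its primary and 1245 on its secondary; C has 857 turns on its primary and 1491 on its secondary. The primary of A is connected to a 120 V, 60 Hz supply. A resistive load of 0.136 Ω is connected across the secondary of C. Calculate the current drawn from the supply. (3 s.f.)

After A: V = 120.00 × 219/1906 = 13.788 V.
After B: V = 13.788 × 1245/2060 = 8.3331 V.
After C: V = 8.3331 × 1491/857 = 14.498 V.
I_load = 14.498/0.136 = 106.60 A, so P_out = 14.498 × 106.60 = 1545.5 W.
All ideal ⇒ P_in = P_out, so I_supply = 1545.5/120 = 12.9 A.

I_supply ≈ 12.9 A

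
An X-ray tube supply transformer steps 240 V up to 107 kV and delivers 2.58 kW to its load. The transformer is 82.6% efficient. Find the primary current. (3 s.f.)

I_p ≈ 13.0 A

P_in = P_out/η = 2580/0.826 = 3123.5 W.
I_p = P_in/V_p = 3123.5/240 = 13.0 A.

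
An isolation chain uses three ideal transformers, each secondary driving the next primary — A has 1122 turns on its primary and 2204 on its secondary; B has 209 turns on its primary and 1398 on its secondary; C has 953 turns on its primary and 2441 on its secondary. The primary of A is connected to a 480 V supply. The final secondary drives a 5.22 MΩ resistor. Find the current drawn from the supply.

After A: V = 480.00 × 2204/1122 = 942.89 V.
After B: V = 942.89 × 1398/209 = 6307.0 V.
After C: V = 6307.0 × 2441/953 = 16155 V.
I_load = 16155/(5.22×10^6) = 0.0030947 A, so P_out = 16155 × 0.0030947 = 49.994 W.
All ideal ⇒ P_in = P_out, so I_supply = 49.994/480 = 0.104 A.

I_supply ≈ 0.104 A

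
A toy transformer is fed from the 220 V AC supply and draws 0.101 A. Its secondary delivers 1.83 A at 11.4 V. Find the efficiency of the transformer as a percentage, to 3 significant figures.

P_in = 220 × 0.101 = 22.2200 W.
P_out = 11.4 × 1.83 = 20.8620 W.
η = P_out/P_in = 20.8620/22.2200 = 0.939.

η ≈ 93.9%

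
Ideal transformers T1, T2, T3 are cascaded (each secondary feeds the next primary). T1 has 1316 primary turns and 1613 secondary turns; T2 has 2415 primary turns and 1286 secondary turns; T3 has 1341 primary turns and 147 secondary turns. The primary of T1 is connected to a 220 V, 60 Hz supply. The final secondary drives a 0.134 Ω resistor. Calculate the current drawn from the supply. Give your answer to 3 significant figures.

Secondary of T1: V = 220.00 × 1613/1316 = 269.65 V.
Secondary of T2: V = 269.65 × 1286/2415 = 143.59 V.
Secondary of T3: V = 143.59 × 147/1341 = 15.740 V.
I_load = 15.740/0.134 = 117.47 A, so P_out = 15.740 × 117.47 = 1848.9 W.
All ideal ⇒ P_in = P_out, so I_supply = 1848.9/220 = 8.40 A.

I_supply ≈ 8.40 A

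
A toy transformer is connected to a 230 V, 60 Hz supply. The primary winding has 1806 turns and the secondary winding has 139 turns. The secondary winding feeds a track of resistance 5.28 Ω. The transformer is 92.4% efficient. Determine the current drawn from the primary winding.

V_s = 230 × 139/1806 = 17.702 V.
I_s = V_s/R = 17.702/5.28 = 3.3527 A.
P_out = V_s I_s = 17.702 × 3.3527 = 59.349 W.
P_in = P_out/η = 59.349/0.924 = 64.231 W.
I_p = P_in/V_p = 64.231/230 = 0.279 A.

I_p ≈ 0.279 A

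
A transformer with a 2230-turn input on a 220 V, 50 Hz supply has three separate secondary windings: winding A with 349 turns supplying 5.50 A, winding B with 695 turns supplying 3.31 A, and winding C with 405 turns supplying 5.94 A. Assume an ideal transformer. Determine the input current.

I_in ≈ 2.97 A

V_A = 220 × 349/2230 = 34.430 V; V_B = 220 × 695/2230 = 68.565 V; V_C = 220 × 405/2230 = 39.955 V.
P_out = V_A I_A + V_B I_B + V_C I_C = 34.430×5.50 + 68.565×3.31 + 39.955×5.94 = 189.37 + 226.95 + 237.33 = 653.65 W.
Ideal ⇒ P_in = P_out, so I_in = P_out/V_in = 653.65/220 = 2.97 A.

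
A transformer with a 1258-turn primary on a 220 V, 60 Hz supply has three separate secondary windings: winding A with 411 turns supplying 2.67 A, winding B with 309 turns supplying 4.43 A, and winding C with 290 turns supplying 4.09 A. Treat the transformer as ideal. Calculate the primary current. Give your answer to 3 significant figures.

V_A = 220 × 411/1258 = 71.876 V; V_B = 220 × 309/1258 = 54.038 V; V_C = 220 × 290/1258 = 50.715 V.
P_out = V_A I_A + V_B I_B + V_C I_C = 71.876×2.67 + 54.038×4.43 + 50.715×4.09 = 191.91 + 239.39 + 207.43 = 638.72 W.
Ideal ⇒ P_in = P_out, so I_p = P_out/V_p = 638.72/220 = 2.90 A.

I_p ≈ 2.90 A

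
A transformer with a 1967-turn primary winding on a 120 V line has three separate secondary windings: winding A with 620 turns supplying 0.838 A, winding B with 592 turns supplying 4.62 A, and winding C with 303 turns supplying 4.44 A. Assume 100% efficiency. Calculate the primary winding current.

I_p ≈ 2.34 A

V_A = 120 × 620/1967 = 37.824 V; V_B = 120 × 592/1967 = 36.116 V; V_C = 120 × 303/1967 = 18.485 V.
P_out = V_A I_A + V_B I_B + V_C I_C = 37.824×0.838 + 36.116×4.62 + 18.485×4.44 = 31.697 + 166.86 + 82.073 = 280.63 W.
Ideal ⇒ P_in = P_out, so I_p = P_out/V_p = 280.63/120 = 2.34 A.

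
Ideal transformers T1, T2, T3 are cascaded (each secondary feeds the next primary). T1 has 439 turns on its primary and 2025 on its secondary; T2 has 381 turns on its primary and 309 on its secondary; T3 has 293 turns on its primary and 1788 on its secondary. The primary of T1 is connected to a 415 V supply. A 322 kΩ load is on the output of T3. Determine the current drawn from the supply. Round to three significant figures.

I_supply ≈ 0.672 A

After T1: V = 415.00 × 2025/439 = 1914.3 V.
After T2: V = 1914.3 × 309/381 = 1552.5 V.
After T3: V = 1552.5 × 1788/293 = 9474.2 V.
I_load = 9474.2/322000 = 0.029423 A, so P_out = 9474.2 × 0.029423 = 278.76 W.
All ideal ⇒ P_in = P_out, so I_supply = 278.76/415 = 0.672 A.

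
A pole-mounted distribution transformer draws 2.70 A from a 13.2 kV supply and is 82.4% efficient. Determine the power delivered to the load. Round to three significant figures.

P_in = V_p I_p = 13200 × 2.70 = 35640 W.
P_out = η P_in = 0.824 × 35640 = 29400 W.

P_out ≈ 29400 W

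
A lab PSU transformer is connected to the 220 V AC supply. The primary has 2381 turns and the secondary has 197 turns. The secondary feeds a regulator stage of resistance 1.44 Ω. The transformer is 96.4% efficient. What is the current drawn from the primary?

V_s = 220 × 197/2381 = 18.202 V.
I_s = V_s/R = 18.202/1.44 = 12.641 A.
P_out = V_s I_s = 18.202 × 12.641 = 230.09 W.
P_in = P_out/η = 230.09/0.964 = 238.68 W.
I_p = P_in/V_p = 238.68/220 = 1.08 A.

I_p ≈ 1.08 A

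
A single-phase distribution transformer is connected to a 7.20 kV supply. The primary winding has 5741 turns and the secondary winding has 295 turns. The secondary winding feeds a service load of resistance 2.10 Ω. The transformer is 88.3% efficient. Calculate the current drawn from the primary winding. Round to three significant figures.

V_s = 7200 × 295/5741 = 369.97 V.
I_s = V_s/R = 369.97/2.10 = 176.18 A.
P_out = V_s I_s = 369.97 × 176.18 = 65180 W.
P_in = P_out/η = 65180/0.883 = 73817 W.
I_p = P_in/V_p = 73817/7200 = 10.3 A.

I_p ≈ 10.3 A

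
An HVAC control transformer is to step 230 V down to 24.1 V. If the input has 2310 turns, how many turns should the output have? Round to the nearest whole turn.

N_out = 242 turns

N_out/N_in = V_out/V_in, so N_out = 2310 × 24.1/230 = 242.0 ≈ 242 turns.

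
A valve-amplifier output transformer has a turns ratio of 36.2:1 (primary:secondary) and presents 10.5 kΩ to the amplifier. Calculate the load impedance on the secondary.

Z_s ≈ 8.01 Ω

Z_s = Z_p/(N_p/N_s)² = 10500/36.2² = 8.01 Ω.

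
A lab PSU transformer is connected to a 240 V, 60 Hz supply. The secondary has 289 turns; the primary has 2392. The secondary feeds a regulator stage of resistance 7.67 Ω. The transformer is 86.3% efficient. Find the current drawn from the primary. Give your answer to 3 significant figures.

V_s = 240 × 289/2392 = 28.997 V.
I_s = V_s/R = 28.997/7.67 = 3.7805 A.
P_out = V_s I_s = 28.997 × 3.7805 = 109.62 W.
P_in = P_out/η = 109.62/0.863 = 127.03 W.
I_p = P_in/V_p = 127.03/240 = 0.529 A.

I_p ≈ 0.529 A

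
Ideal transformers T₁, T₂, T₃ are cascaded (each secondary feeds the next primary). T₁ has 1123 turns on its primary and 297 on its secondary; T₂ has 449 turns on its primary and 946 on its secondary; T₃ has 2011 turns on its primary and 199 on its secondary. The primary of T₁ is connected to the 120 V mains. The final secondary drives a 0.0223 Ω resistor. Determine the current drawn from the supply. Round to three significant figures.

After T₁: V = 120.00 × 297/1123 = 31.736 V.
After T₂: V = 31.736 × 946/449 = 66.866 V.
After T₃: V = 66.866 × 199/2011 = 6.6167 V.
I_load = 6.6167/0.0223 = 296.71 A, so P_out = 6.6167 × 296.71 = 1963.3 W.
All ideal ⇒ P_in = P_out, so I_supply = 1963.3/120 = 16.4 A.

I_supply ≈ 16.4 A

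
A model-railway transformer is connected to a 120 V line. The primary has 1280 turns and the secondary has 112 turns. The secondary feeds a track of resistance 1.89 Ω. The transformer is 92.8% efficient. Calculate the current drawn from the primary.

V_s = 120 × 112/1280 = 10.500 V.
I_s = V_s/R = 10.500/1.89 = 5.5556 A.
P_out = V_s I_s = 10.500 × 5.5556 = 58.333 W.
P_in = P_out/η = 58.333/0.928 = 62.859 W.
I_p = P_in/V_p = 62.859/120 = 0.524 A.

I_p ≈ 0.524 A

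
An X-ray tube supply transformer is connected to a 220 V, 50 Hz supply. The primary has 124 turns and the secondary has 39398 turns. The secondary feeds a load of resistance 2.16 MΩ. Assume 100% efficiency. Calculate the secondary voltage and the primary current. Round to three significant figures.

V_s = V_p × N_s/N_p = 220 × 39398/124 = 69900 V.
I_s = V_s/R = 69900/(2.16×10^6) = 0.032361 A.
I_p = I_s × N_s/N_p = 0.032361 × 39398/124 = 10.3 A.

V_s ≈ 69900 V, I_p ≈ 10.3 A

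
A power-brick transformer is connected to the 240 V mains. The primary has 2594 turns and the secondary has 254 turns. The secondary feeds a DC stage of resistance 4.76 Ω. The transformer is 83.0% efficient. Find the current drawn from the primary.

V_s = 240 × 254/2594 = 23.500 V.
I_s = V_s/R = 23.500/4.76 = 4.9371 A.
P_out = V_s I_s = 23.500 × 4.9371 = 116.02 W.
P_in = P_out/η = 116.02/0.830 = 139.79 W.
I_p = P_in/V_p = 139.79/240 = 0.582 A.

I_p ≈ 0.582 A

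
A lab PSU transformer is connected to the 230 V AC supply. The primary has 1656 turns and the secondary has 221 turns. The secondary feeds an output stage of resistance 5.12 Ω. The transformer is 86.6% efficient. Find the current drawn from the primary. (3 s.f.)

I_p ≈ 0.924 A

V_s = 230 × 221/1656 = 30.694 V.
I_s = V_s/R = 30.694/5.12 = 5.9950 A.
P_out = V_s I_s = 30.694 × 5.9950 = 184.01 W.
P_in = P_out/η = 184.01/0.866 = 212.49 W.
I_p = P_in/V_p = 212.49/230 = 0.924 A.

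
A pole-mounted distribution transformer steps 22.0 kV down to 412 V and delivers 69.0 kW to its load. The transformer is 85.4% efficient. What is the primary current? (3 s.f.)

P_in = P_out/η = 69000/0.854 = 80796 W.
I_p = P_in/V_p = 80796/22000 = 3.67 A.

I_p ≈ 3.67 A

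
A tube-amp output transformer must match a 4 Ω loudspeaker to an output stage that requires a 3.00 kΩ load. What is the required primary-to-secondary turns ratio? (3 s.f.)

Z_p/Z_s = (N_p/N_s)², so N_p/N_s = √(3000/4) = √750 = 27.4.

N_p/N_s ≈ 27.4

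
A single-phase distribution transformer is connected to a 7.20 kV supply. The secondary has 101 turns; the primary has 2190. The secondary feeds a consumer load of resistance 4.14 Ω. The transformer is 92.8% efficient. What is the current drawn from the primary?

I_p ≈ 3.99 A

V_s = 7200 × 101/2190 = 332.05 V.
I_s = V_s/R = 332.05/4.14 = 80.206 A.
P_out = V_s I_s = 332.05 × 80.206 = 26633 W.
P_in = P_out/η = 26633/0.928 = 28699 W.
I_p = P_in/V_p = 28699/7200 = 3.99 A.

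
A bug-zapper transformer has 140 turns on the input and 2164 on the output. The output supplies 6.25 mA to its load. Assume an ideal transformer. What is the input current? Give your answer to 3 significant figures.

For an ideal transformer I_in/I_out = N_out/N_in, so I_in = 0.00625 × 2164/140 = 0.0966 A.

I_in ≈ 0.0966 A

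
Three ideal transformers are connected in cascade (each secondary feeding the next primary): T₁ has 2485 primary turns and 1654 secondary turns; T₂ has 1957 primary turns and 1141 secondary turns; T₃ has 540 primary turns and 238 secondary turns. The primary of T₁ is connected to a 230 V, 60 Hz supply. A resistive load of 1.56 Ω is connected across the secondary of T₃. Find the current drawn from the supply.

Secondary of T₁: V = 230.00 × 1654/2485 = 153.09 V.
Secondary of T₂: V = 153.09 × 1141/1957 = 89.255 V.
Secondary of T₃: V = 89.255 × 238/540 = 39.338 V.
I_load = 39.338/1.56 = 25.217 A, so P_out = 39.338 × 25.217 = 991.99 W.
All ideal ⇒ P_in = P_out, so I_supply = 991.99/230 = 4.31 A.

I_supply ≈ 4.31 A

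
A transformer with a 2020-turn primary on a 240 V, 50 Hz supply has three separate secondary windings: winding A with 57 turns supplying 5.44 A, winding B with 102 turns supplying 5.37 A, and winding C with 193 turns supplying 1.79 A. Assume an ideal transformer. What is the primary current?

V_A = 240 × 57/2020 = 6.7723 V; V_B = 240 × 102/2020 = 12.119 V; V_C = 240 × 193/2020 = 22.931 V.
P_out = V_A I_A + V_B I_B + V_C I_C = 6.7723×5.44 + 12.119×5.37 + 22.931×1.79 = 36.841 + 65.078 + 41.046 = 142.97 W.
Ideal ⇒ P_in = P_out, so I_p = P_out/V_p = 142.97/240 = 0.596 A.

I_p ≈ 0.596 A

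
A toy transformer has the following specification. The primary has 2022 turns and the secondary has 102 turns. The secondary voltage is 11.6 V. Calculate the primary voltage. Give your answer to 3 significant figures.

V_p/V_s = N_p/N_s, so V_p = 11.6 × 2022/102 = 230 V.

V_p ≈ 230 V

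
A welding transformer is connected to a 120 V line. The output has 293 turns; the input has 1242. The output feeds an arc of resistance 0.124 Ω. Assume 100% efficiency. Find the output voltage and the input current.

V_out = V_in × N_out/N_in = 120 × 293/1242 = 28.309 V.
I_out = V_out/R = 28.309/0.124 = 228.30 A.
I_in = I_out × N_out/N_in = 228.30 × 293/1242 = 53.9 A.

V_out ≈ 28.3 V, I_in ≈ 53.9 A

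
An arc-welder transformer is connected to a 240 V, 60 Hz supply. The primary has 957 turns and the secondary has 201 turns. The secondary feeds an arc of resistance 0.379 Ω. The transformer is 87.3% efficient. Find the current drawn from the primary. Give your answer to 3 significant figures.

I_p ≈ 32.0 A

V_s = 240 × 201/957 = 50.408 V.
I_s = V_s/R = 50.408/0.379 = 133.00 A.
P_out = V_s I_s = 50.408 × 133.00 = 6704.3 W.
P_in = P_out/η = 6704.3/0.873 = 7679.6 W.
I_p = P_in/V_p = 7679.6/240 = 32.0 A.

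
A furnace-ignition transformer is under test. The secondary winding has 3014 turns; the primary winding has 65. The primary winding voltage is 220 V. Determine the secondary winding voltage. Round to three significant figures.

V_s ≈ 10200 V

V_s/V_p = N_s/N_p, so V_s = 220 × 3014/65 = 10200 V.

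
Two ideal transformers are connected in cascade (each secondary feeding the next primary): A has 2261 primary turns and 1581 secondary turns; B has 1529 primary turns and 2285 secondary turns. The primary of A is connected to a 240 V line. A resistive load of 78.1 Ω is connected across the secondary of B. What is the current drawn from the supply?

Secondary of A: V = 240.00 × 1581/2261 = 167.82 V.
Secondary of B: V = 167.82 × 2285/1529 = 250.80 V.
I_load = 250.80/78.1 = 3.2112 A, so P_out = 250.80 × 3.2112 = 805.36 W.
All ideal ⇒ P_in = P_out, so I_supply = 805.36/240 = 3.36 A.

I_supply ≈ 3.36 A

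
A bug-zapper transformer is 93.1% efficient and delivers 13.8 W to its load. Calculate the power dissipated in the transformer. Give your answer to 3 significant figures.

P_in = P_out/η = 13.8/0.931 = 14.8228 W.
P_loss = P_in − P_out = 14.8228 − 13.8 = 1.02 W.

P_loss ≈ 1.02 W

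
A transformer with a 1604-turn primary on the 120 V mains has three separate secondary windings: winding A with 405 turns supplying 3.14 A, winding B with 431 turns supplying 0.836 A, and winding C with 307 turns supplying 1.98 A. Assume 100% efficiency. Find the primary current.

I_p ≈ 1.40 A

V_A = 120 × 405/1604 = 30.299 V; V_B = 120 × 431/1604 = 32.244 V; V_C = 120 × 307/1604 = 22.968 V.
P_out = V_A I_A + V_B I_B + V_C I_C = 30.299×3.14 + 32.244×0.836 + 22.968×1.98 = 95.140 + 26.956 + 45.476 = 167.57 W.
Ideal ⇒ P_in = P_out, so I_p = P_out/V_p = 167.57/120 = 1.40 A.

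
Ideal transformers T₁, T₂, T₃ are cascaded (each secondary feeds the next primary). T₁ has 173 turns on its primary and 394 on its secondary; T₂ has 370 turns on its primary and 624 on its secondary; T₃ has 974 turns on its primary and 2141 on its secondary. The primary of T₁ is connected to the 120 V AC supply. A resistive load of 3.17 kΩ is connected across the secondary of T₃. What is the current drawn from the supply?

I_supply ≈ 2.70 A

After T₁: V = 120.00 × 394/173 = 273.29 V.
After T₂: V = 273.29 × 624/370 = 460.91 V.
After T₃: V = 460.91 × 2141/974 = 1013.1 V.
I_load = 1013.1/3170 = 0.31960 A, so P_out = 1013.1 × 0.31960 = 323.81 W.
All ideal ⇒ P_in = P_out, so I_supply = 323.81/120 = 2.70 A.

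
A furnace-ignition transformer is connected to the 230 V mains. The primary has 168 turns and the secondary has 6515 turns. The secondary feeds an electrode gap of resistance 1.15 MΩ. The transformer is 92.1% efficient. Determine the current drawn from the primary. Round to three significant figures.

V_s = 230 × 6515/168 = 8919.3 V.
I_s = V_s/R = 8919.3/(1.15×10^6) = 0.0077560 A.
P_out = V_s I_s = 8919.3 × 0.0077560 = 69.178 W.
P_in = P_out/η = 69.178/0.921 = 75.112 W.
I_p = P_in/V_p = 75.112/230 = 0.327 A.

I_p ≈ 0.327 A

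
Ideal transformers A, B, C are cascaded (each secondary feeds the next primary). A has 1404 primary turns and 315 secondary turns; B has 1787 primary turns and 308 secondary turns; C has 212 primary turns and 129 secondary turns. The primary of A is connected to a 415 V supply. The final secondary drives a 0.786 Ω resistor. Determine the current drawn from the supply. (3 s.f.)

I_supply ≈ 0.292 A

Secondary of A: V = 415.00 × 315/1404 = 93.109 V.
Secondary of B: V = 93.109 × 308/1787 = 16.048 V.
Secondary of C: V = 16.048 × 129/212 = 9.7650 V.
I_load = 9.7650/0.786 = 12.424 A, so P_out = 9.7650 × 12.424 = 121.32 W.
All ideal ⇒ P_in = P_out, so I_supply = 121.32/415 = 0.292 A.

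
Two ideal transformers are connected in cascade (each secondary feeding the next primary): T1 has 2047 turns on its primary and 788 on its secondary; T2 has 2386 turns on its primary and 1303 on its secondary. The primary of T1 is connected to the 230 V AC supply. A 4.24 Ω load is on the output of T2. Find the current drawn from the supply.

After T1: V = 230.00 × 788/2047 = 88.539 V.
After T2: V = 88.539 × 1303/2386 = 48.352 V.
I_load = 48.352/4.24 = 11.404 A, so P_out = 48.352 × 11.404 = 551.38 W.
All ideal ⇒ P_in = P_out, so I_supply = 551.38/230 = 2.40 A.

I_supply ≈ 2.40 A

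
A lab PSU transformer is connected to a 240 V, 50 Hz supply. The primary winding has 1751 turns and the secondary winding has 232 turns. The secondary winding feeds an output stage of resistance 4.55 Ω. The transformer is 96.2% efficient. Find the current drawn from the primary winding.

V_s = 240 × 232/1751 = 31.799 V.
I_s = V_s/R = 31.799/4.55 = 6.9888 A.
P_out = V_s I_s = 31.799 × 6.9888 = 222.24 W.
P_in = P_out/η = 222.24/0.962 = 231.01 W.
I_p = P_in/V_p = 231.01/240 = 0.963 A.

I_p ≈ 0.963 A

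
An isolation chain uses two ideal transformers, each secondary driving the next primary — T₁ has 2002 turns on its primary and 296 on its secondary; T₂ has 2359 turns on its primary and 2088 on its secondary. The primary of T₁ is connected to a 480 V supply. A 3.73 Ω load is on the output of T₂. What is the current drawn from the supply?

After T₁: V = 480.00 × 296/2002 = 70.969 V.
After T₂: V = 70.969 × 2088/2359 = 62.816 V.
I_load = 62.816/3.73 = 16.841 A, so P_out = 62.816 × 16.841 = 1057.9 W.
All ideal ⇒ P_in = P_out, so I_supply = 1057.9/480 = 2.20 A.

I_supply ≈ 2.20 A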